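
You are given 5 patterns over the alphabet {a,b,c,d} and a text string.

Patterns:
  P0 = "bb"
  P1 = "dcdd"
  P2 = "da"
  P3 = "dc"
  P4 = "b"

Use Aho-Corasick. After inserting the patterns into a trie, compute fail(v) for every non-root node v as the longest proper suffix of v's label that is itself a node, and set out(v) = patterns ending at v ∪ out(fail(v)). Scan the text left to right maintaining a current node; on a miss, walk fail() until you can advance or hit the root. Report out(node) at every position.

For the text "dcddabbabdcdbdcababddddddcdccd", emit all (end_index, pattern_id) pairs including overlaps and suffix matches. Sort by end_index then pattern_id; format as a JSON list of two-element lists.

Construct AC machine:
Trie (insert patterns):
  0='ε' goto b→1 d→3
  1='b' goto b→2  [P4 ends]
  2='bb' goto ·  [P0 ends]
  3='d' goto a→7 c→4
  4='dc' goto d→5  [P3 ends]
  5='dcd' goto d→6
  6='dcdd' goto ·  [P1 ends]
  7='da' goto ·  [P2 ends]

Failure links (BFS by depth):
  fail(1) 'b': from fail(0)=0 chase 'b': 0 ⇒ 0;  out={4}∪out(0)={4}
  fail(3) 'd': from fail(0)=0 chase 'd': 0 ⇒ 0;  out=∅∪out(0)=∅
  fail(2) 'bb': from fail(1)=0 chase 'b': 0 ⇒ 1;  out={0}∪out(1)={0,4}
  fail(4) 'dc': from fail(3)=0 chase 'c': 0 ⇒ 0;  out={3}∪out(0)={3}
  fail(7) 'da': from fail(3)=0 chase 'a': 0 ⇒ 0;  out={2}∪out(0)={2}
  fail(5) 'dcd': from fail(4)=0 chase 'd': 0 ⇒ 3;  out=∅∪out(3)=∅
  fail(6) 'dcdd': from fail(5)=3 chase 'd': 3→0 ⇒ 3;  out={1}∪out(3)={1}

Scan:
i=0 'd': node 0→3
i=1 'c': node 3→4  → match P3@[0:1]
i=2 'd': node 4→5
i=3 'd': node 5→6  → match P1@[0:3]
i=4 'a': node 6→7 (fail-walked)  → match P2@[3:4]
i=5 'b': node 7→1 (fail-walked)  → match P4@[5:5]
i=6 'b': node 1→2  → match P0@[5:6],P4@[6:6]
i=7 'a': node 2→0 (fail-walked)
i=8 'b': node 0→1  → match P4@[8:8]
i=9 'd': node 1→3 (fail-walked)
i=10 'c': node 3→4  → match P3@[9:10]
i=11 'd': node 4→5
i=12 'b': node 5→1 (fail-walked)  → match P4@[12:12]
i=13 'd': node 1→3 (fail-walked)
i=14 'c': node 3→4  → match P3@[13:14]
i=15 'a': node 4→0 (fail-walked)
i=16 'b': node 0→1  → match P4@[16:16]
i=17 'a': node 1→0 (fail-walked)
i=18 'b': node 0→1  → match P4@[18:18]
i=19 'd': node 1→3 (fail-walked)
i=20 'd': node 3→3 (fail-walked)
i=21 'd': node 3→3 (fail-walked)
i=22 'd': node 3→3 (fail-walked)
i=23 'd': node 3→3 (fail-walked)
i=24 'd': node 3→3 (fail-walked)
i=25 'c': node 3→4  → match P3@[24:25]
i=26 'd': node 4→5
i=27 'c': node 5→4 (fail-walked)  → match P3@[26:27]
i=28 'c': node 4→0 (fail-walked)
i=29 'd': node 0→3

All matches (sorted): [[1,3],[3,1],[4,2],[5,4],[6,0],[6,4],[8,4],[10,3],[12,4],[14,3],[16,4],[18,4],[25,3],[27,3]]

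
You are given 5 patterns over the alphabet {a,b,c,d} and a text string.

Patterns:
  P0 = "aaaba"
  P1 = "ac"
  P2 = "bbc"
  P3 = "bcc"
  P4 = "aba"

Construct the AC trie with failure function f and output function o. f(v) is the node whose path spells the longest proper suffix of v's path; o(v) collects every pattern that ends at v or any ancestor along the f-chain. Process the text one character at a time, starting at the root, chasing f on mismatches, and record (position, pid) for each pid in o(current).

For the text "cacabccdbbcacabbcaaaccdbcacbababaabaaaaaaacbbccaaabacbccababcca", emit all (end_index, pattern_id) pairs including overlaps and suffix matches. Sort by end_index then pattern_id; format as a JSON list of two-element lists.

Build automaton:
Trie nodes:
  0='ε' goto a→1 b→7
  1='a' goto a→2 b→12 c→6
  2='aa' goto a→3
  3='aaa' goto b→4
  4='aaab' goto a→5
  5='aaaba' goto ·  [P0 ends]
  6='ac' goto ·  [P1 ends]
  7='b' goto b→8 c→10
  8='bb' goto c→9
  9='bbc' goto ·  [P2 ends]
  10='bc' goto c→11
  11='bcc' goto ·  [P3 ends]
  12='ab' goto a→13
  13='aba' goto ·  [P4 ends]

BFS fail/out derivation:
  n1('a'): parent n0 fail=0; on 'a' 0 → fail=0;  out ∅∪∅=∅
  n7('b'): parent n0 fail=0; on 'b' 0 → fail=0;  out ∅∪∅=∅
  n2('aa'): parent n1 fail=0; on 'a' 0 → fail=1;  out ∅∪∅=∅
  n6('ac'): parent n1 fail=0; on 'c' 0 → fail=0;  out {1}∪∅={1}
  n8('bb'): parent n7 fail=0; on 'b' 0 → fail=7;  out ∅∪∅=∅
  n10('bc'): parent n7 fail=0; on 'c' 0 → fail=0;  out ∅∪∅=∅
  n12('ab'): parent n1 fail=0; on 'b' 0 → fail=7;  out ∅∪∅=∅
  n3('aaa'): parent n2 fail=1; on 'a' 1 → fail=2;  out ∅∪∅=∅
  n9('bbc'): parent n8 fail=7; on 'c' 7 → fail=10;  out {2}∪∅={2}
  n11('bcc'): parent n10 fail=0; on 'c' 0 → fail=0;  out {3}∪∅={3}
  n13('aba'): parent n12 fail=7; on 'a' 7→0 → fail=1;  out {4}∪∅={4}
  n4('aaab'): parent n3 fail=2; on 'b' 2→1 → fail=12;  out ∅∪∅=∅
  n5('aaaba'): parent n4 fail=12; on 'a' 12 → fail=13;  out {0}∪{4}={0,4}

Text stream:
[0] read 'c'  n0⇒n0
[1] read 'a'  n0⇒n1
[2] read 'c'  n1⇒n6  emit P1@[1:2]
[3] read 'a'  n6⇒n1 (fail-walked)
[4] read 'b'  n1⇒n12
[5] read 'c'  n12⇒n10 (fail-walked)
[6] read 'c'  n10⇒n11  emit P3@[4:6]
[7] read 'd'  n11⇒n0 (fail-walked)
[8] read 'b'  n0⇒n7
[9] read 'b'  n7⇒n8
[10] read 'c'  n8⇒n9  emit P2@[8:10]
[11] read 'a'  n9⇒n1 (fail-walked)
[12] read 'c'  n1⇒n6  emit P1@[11:12]
[13] read 'a'  n6⇒n1 (fail-walked)
[14] read 'b'  n1⇒n12
[15] read 'b'  n12⇒n8 (fail-walked)
[16] read 'c'  n8⇒n9  emit P2@[14:16]
[17] read 'a'  n9⇒n1 (fail-walked)
[18] read 'a'  n1⇒n2
[19] read 'a'  n2⇒n3
[20] read 'c'  n3⇒n6 (fail-walked)  emit P1@[19:20]
[21] read 'c'  n6⇒n0 (fail-walked)
[22] read 'd'  n0⇒n0
[23] read 'b'  n0⇒n7
[24] read 'c'  n7⇒n10
[25] read 'a'  n10⇒n1 (fail-walked)
[26] read 'c'  n1⇒n6  emit P1@[25:26]
[27] read 'b'  n6⇒n7 (fail-walked)
[28] read 'a'  n7⇒n1 (fail-walked)
[29] read 'b'  n1⇒n12
[30] read 'a'  n12⇒n13  emit P4@[28:30]
[31] read 'b'  n13⇒n12 (fail-walked)
[32] read 'a'  n12⇒n13  emit P4@[30:32]
[33] read 'a'  n13⇒n2 (fail-walked)
[34] read 'b'  n2⇒n12 (fail-walked)
[35] read 'a'  n12⇒n13  emit P4@[33:35]
[36] read 'a'  n13⇒n2 (fail-walked)
[37] read 'a'  n2⇒n3
[38] read 'a'  n3⇒n3 (fail-walked)
[39] read 'a'  n3⇒n3 (fail-walked)
[40] read 'a'  n3⇒n3 (fail-walked)
[41] read 'a'  n3⇒n3 (fail-walked)
[42] read 'c'  n3⇒n6 (fail-walked)  emit P1@[41:42]
[43] read 'b'  n6⇒n7 (fail-walked)
[44] read 'b'  n7⇒n8
[45] read 'c'  n8⇒n9  emit P2@[43:45]
[46] read 'c'  n9⇒n11 (fail-walked)  emit P3@[44:46]
[47] read 'a'  n11⇒n1 (fail-walked)
[48] read 'a'  n1⇒n2
[49] read 'a'  n2⇒n3
[50] read 'b'  n3⇒n4
[51] read 'a'  n4⇒n5  emit P0@[47:51],P4@[49:51]
[52] read 'c'  n5⇒n6 (fail-walked)  emit P1@[51:52]
[53] read 'b'  n6⇒n7 (fail-walked)
[54] read 'c'  n7⇒n10
[55] read 'c'  n10⇒n11  emit P3@[53:55]
[56] read 'a'  n11⇒n1 (fail-walked)
[57] read 'b'  n1⇒n12
[58] read 'a'  n12⇒n13  emit P4@[56:58]
[59] read 'b'  n13⇒n12 (fail-walked)
[60] read 'c'  n12⇒n10 (fail-walked)
[61] read 'c'  n10⇒n11  emit P3@[59:61]
[62] read 'a'  n11⇒n1 (fail-walked)

Result: [[2,1],[6,3],[10,2],[12,1],[16,2],[20,1],[26,1],[30,4],[32,4],[35,4],[42,1],[45,2],[46,3],[51,0],[51,4],[52,1],[55,3],[58,4],[61,3]]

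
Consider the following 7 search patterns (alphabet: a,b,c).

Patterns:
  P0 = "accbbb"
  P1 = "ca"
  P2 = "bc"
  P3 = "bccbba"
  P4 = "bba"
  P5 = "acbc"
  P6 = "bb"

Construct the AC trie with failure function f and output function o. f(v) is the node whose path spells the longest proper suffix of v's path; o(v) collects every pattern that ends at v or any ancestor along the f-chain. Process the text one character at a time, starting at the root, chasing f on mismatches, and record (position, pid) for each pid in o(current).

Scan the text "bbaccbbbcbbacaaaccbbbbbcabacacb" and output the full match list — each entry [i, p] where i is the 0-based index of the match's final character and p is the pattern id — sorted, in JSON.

Build automaton:
Trie (insert patterns):
  n0 'ε': a→1 b→9 c→7
  n1 'a': c→2
  n2 'ac': b→17 c→3
  n3 'acc': b→4
  n4 'accb': b→5
  n5 'accbb': b→6
  n6 'accbbb': ·  ←P0
  n7 'c': a→8
  n8 'ca': ·  ←P1
  n9 'b': b→15 c→10
  n10 'bc': c→11  ←P2
  n11 'bcc': b→12
  n12 'bccb': b→13
  n13 'bccbb': a→14
  n14 'bccbba': ·  ←P3
  n15 'bb': a→16  ←P6
  n16 'bba': ·  ←P4
  n17 'acb': c→18
  n18 'acbc': ·  ←P5

Failure links (BFS by depth):
  n1('a'): parent n0 fail=0; on 'a' 0 → fail=0;  out ∅∪∅=∅
  n7('c'): parent n0 fail=0; on 'c' 0 → fail=0;  out ∅∪∅=∅
  n9('b'): parent n0 fail=0; on 'b' 0 → fail=0;  out ∅∪∅=∅
  n2('ac'): parent n1 fail=0; on 'c' 0 → fail=7;  out ∅∪∅=∅
  n8('ca'): parent n7 fail=0; on 'a' 0 → fail=1;  out {1}∪∅={1}
  n10('bc'): parent n9 fail=0; on 'c' 0 → fail=7;  out {2}∪∅={2}
  n15('bb'): parent n9 fail=0; on 'b' 0 → fail=9;  out {6}∪∅={6}
  n3('acc'): parent n2 fail=7; on 'c' 7→0 → fail=7;  out ∅∪∅=∅
  n11('bcc'): parent n10 fail=7; on 'c' 7→0 → fail=7;  out ∅∪∅=∅
  n16('bba'): parent n15 fail=9; on 'a' 9→0 → fail=1;  out {4}∪∅={4}
  n17('acb'): parent n2 fail=7; on 'b' 7→0 → fail=9;  out ∅∪∅=∅
  n4('accb'): parent n3 fail=7; on 'b' 7→0 → fail=9;  out ∅∪∅=∅
  n12('bccb'): parent n11 fail=7; on 'b' 7→0 → fail=9;  out ∅∪∅=∅
  n18('acbc'): parent n17 fail=9; on 'c' 9 → fail=10;  out {5}∪{2}={2,5}
  n5('accbb'): parent n4 fail=9; on 'b' 9 → fail=15;  out ∅∪{6}={6}
  n13('bccbb'): parent n12 fail=9; on 'b' 9 → fail=15;  out ∅∪{6}={6}
  n6('accbbb'): parent n5 fail=15; on 'b' 15→9 → fail=15;  out {0}∪{6}={0,6}
  n14('bccbba'): parent n13 fail=15; on 'a' 15 → fail=16;  out {3}∪{4}={3,4}

Run:
[0] read 'b'  n0⇒n9
[1] read 'b'  n9⇒n15  ** P6@[0:1]
[2] read 'a'  n15⇒n16  ** P4@[0:2]
[3] read 'c'  n16⇒n2 (fail-walked)
[4] read 'c'  n2⇒n3
[5] read 'b'  n3⇒n4
[6] read 'b'  n4⇒n5  ** P6@[5:6]
[7] read 'b'  n5⇒n6  ** P0@[2:7],P6@[6:7]
[8] read 'c'  n6⇒n10 (fail-walked)  ** P2@[7:8]
[9] read 'b'  n10⇒n9 (fail-walked)
[10] read 'b'  n9⇒n15  ** P6@[9:10]
[11] read 'a'  n15⇒n16  ** P4@[9:11]
[12] read 'c'  n16⇒n2 (fail-walked)
[13] read 'a'  n2⇒n8 (fail-walked)  ** P1@[12:13]
[14] read 'a'  n8⇒n1 (fail-walked)
[15] read 'a'  n1⇒n1 (fail-walked)
[16] read 'c'  n1⇒n2
[17] read 'c'  n2⇒n3
[18] read 'b'  n3⇒n4
[19] read 'b'  n4⇒n5  ** P6@[18:19]
[20] read 'b'  n5⇒n6  ** P0@[15:20],P6@[19:20]
[21] read 'b'  n6⇒n15 (fail-walked)  ** P6@[20:21]
[22] read 'b'  n15⇒n15 (fail-walked)  ** P6@[21:22]
[23] read 'c'  n15⇒n10 (fail-walked)  ** P2@[22:23]
[24] read 'a'  n10⇒n8 (fail-walked)  ** P1@[23:24]
[25] read 'b'  n8⇒n9 (fail-walked)
[26] read 'a'  n9⇒n1 (fail-walked)
[27] read 'c'  n1⇒n2
[28] read 'a'  n2⇒n8 (fail-walked)  ** P1@[27:28]
[29] read 'c'  n8⇒n2 (fail-walked)
[30] read 'b'  n2⇒n17

All matches (sorted): [[1,6],[2,4],[6,6],[7,0],[7,6],[8,2],[10,6],[11,4],[13,1],[19,6],[20,0],[20,6],[21,6],[22,6],[23,2],[24,1],[28,1]]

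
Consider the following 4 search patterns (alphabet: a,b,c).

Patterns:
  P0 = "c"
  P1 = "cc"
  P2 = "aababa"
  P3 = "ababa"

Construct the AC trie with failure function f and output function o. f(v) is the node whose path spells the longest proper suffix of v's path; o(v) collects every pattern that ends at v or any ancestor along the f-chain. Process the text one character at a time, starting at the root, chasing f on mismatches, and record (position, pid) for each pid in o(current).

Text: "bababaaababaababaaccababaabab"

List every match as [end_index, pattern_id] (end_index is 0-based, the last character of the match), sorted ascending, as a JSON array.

Build:
Trie (insert patterns):
  0='ε' goto a→3 c→1
  1='c' goto c→2  ←P0
  2='cc' goto ·  ←P1
  3='a' goto a→4 b→9
  4='aa' goto b→5
  5='aab' goto a→6
  6='aaba' goto b→7
  7='aabab' goto a→8
  8='aababa' goto ·  ←P2
  9='ab' goto a→10
  10='aba' goto b→11
  11='abab' goto a→12
  12='ababa' goto ·  ←P3

Failure links (BFS by depth):
  n1('c'): parent n0 fail=0; on 'c' 0 → fail=0;  out {0}∪∅={0}
  n3('a'): parent n0 fail=0; on 'a' 0 → fail=0;  out ∅∪∅=∅
  n2('cc'): parent n1 fail=0; on 'c' 0 → fail=1;  out {1}∪{0}={0,1}
  n4('aa'): parent n3 fail=0; on 'a' 0 → fail=3;  out ∅∪∅=∅
  n9('ab'): parent n3 fail=0; on 'b' 0 → fail=0;  out ∅∪∅=∅
  n5('aab'): parent n4 fail=3; on 'b' 3 → fail=9;  out ∅∪∅=∅
  n10('aba'): parent n9 fail=0; on 'a' 0 → fail=3;  out ∅∪∅=∅
  n6('aaba'): parent n5 fail=9; on 'a' 9 → fail=10;  out ∅∪∅=∅
  n11('abab'): parent n10 fail=3; on 'b' 3 → fail=9;  out ∅∪∅=∅
  n7('aabab'): parent n6 fail=10; on 'b' 10 → fail=11;  out ∅∪∅=∅
  n12('ababa'): parent n11 fail=9; on 'a' 9 → fail=10;  out {3}∪∅={3}
  n8('aababa'): parent n7 fail=11; on 'a' 11 → fail=12;  out {2}∪{3}={2,3}

Run:
pos 0 'b': at 0
pos 1 'a': at 3
pos 2 'b': at 9
pos 3 'a': at 10
pos 4 'b': at 11
pos 5 'a': at 12  ** P3@[1:5]
pos 6 'a': at 4 (via fail)
pos 7 'a': at 4 (via fail)
pos 8 'b': at 5
pos 9 'a': at 6
pos 10 'b': at 7
pos 11 'a': at 8  ** P2@[6:11],P3@[7:11]
pos 12 'a': at 4 (via fail)
pos 13 'b': at 5
pos 14 'a': at 6
pos 15 'b': at 7
pos 16 'a': at 8  ** P2@[11:16],P3@[12:16]
pos 17 'a': at 4 (via fail)
pos 18 'c': at 1 (via fail)  ** P0@[18:18]
pos 19 'c': at 2  ** P0@[19:19],P1@[18:19]
pos 20 'a': at 3 (via fail)
pos 21 'b': at 9
pos 22 'a': at 10
pos 23 'b': at 11
pos 24 'a': at 12  ** P3@[20:24]
pos 25 'a': at 4 (via fail)
pos 26 'b': at 5
pos 27 'a': at 6
pos 28 'b': at 7

All matches (sorted): [[5,3],[11,2],[11,3],[16,2],[16,3],[18,0],[19,0],[19,1],[24,3]]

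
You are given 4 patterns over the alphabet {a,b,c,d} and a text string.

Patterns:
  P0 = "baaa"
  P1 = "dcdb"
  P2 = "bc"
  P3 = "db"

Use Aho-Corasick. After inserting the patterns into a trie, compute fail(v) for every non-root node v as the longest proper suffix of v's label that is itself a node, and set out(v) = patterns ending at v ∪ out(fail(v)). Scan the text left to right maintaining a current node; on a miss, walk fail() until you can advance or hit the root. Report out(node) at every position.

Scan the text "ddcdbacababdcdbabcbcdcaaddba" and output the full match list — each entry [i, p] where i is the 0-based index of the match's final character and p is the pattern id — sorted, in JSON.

Build automaton:
Trie nodes:
  n0 'ε': b→1 d→5
  n1 'b': a→2 c→9
  n2 'ba': a→3
  n3 'baa': a→4
  n4 'baaa': ·  ←P0
  n5 'd': b→10 c→6
  n6 'dc': d→7
  n7 'dcd': b→8
  n8 'dcdb': ·  ←P1
  n9 'bc': ·  ←P2
  n10 'db': ·  ←P3

BFS fail/out derivation:
  fail(1) 'b': from fail(0)=0 chase 'b': 0 ⇒ 0;  out=∅∪out(0)=∅
  fail(5) 'd': from fail(0)=0 chase 'd': 0 ⇒ 0;  out=∅∪out(0)=∅
  fail(2) 'ba': from fail(1)=0 chase 'a': 0 ⇒ 0;  out=∅∪out(0)=∅
  fail(6) 'dc': from fail(5)=0 chase 'c': 0 ⇒ 0;  out=∅∪out(0)=∅
  fail(9) 'bc': from fail(1)=0 chase 'c': 0 ⇒ 0;  out={2}∪out(0)={2}
  fail(10) 'db': from fail(5)=0 chase 'b': 0 ⇒ 1;  out={3}∪out(1)={3}
  fail(3) 'baa': from fail(2)=0 chase 'a': 0 ⇒ 0;  out=∅∪out(0)=∅
  fail(7) 'dcd': from fail(6)=0 chase 'd': 0 ⇒ 5;  out=∅∪out(5)=∅
  fail(4) 'baaa': from fail(3)=0 chase 'a': 0 ⇒ 0;  out={0}∪out(0)={0}
  fail(8) 'dcdb': from fail(7)=5 chase 'b': 5 ⇒ 10;  out={1}∪out(10)={1,3}

Text stream:
[0] read 'd'  n0⇒n5
[1] read 'd'  n5⇒n5 ·f
[2] read 'c'  n5⇒n6
[3] read 'd'  n6⇒n7
[4] read 'b'  n7⇒n8  ** P1@[1:4],P3@[3:4]
[5] read 'a'  n8⇒n2 ·f
[6] read 'c'  n2⇒n0 ·f
[7] read 'a'  n0⇒n0
[8] read 'b'  n0⇒n1
[9] read 'a'  n1⇒n2
[10] read 'b'  n2⇒n1 ·f
[11] read 'd'  n1⇒n5 ·f
[12] read 'c'  n5⇒n6
[13] read 'd'  n6⇒n7
[14] read 'b'  n7⇒n8  ** P1@[11:14],P3@[13:14]
[15] read 'a'  n8⇒n2 ·f
[16] read 'b'  n2⇒n1 ·f
[17] read 'c'  n1⇒n9  ** P2@[16:17]
[18] read 'b'  n9⇒n1 ·f
[19] read 'c'  n1⇒n9  ** P2@[18:19]
[20] read 'd'  n9⇒n5 ·f
[21] read 'c'  n5⇒n6
[22] read 'a'  n6⇒n0 ·f
[23] read 'a'  n0⇒n0
[24] read 'd'  n0⇒n5
[25] read 'd'  n5⇒n5 ·f
[26] read 'b'  n5⇒n10  ** P3@[25:26]
[27] read 'a'  n10⇒n2 ·f

Matches: [[4,1],[4,3],[14,1],[14,3],[17,2],[19,2],[26,3]]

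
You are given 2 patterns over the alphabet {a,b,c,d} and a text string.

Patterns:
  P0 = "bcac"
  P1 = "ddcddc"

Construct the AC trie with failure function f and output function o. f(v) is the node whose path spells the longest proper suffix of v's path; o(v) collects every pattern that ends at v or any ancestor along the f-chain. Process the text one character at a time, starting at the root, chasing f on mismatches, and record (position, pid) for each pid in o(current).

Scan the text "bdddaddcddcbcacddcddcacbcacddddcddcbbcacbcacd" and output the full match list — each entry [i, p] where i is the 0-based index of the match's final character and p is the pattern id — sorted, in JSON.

Build:
Trie nodes:
  0='ε' goto b→1 d→5
  1='b' goto c→2
  2='bc' goto a→3
  3='bca' goto c→4
  4='bcac' goto ·  ←P0
  5='d' goto d→6
  6='dd' goto c→7
  7='ddc' goto d→8
  8='ddcd' goto d→9
  9='ddcdd' goto c→10
  10='ddcddc' goto ·  ←P1

BFS fail/out derivation:
  n1('b'): parent n0 fail=0; on 'b' 0 → fail=0;  out ∅∪∅=∅
  n5('d'): parent n0 fail=0; on 'd' 0 → fail=0;  out ∅∪∅=∅
  n2('bc'): parent n1 fail=0; on 'c' 0 → fail=0;  out ∅∪∅=∅
  n6('dd'): parent n5 fail=0; on 'd' 0 → fail=5;  out ∅∪∅=∅
  n3('bca'): parent n2 fail=0; on 'a' 0 → fail=0;  out ∅∪∅=∅
  n7('ddc'): parent n6 fail=5; on 'c' 5→0 → fail=0;  out ∅∪∅=∅
  n4('bcac'): parent n3 fail=0; on 'c' 0 → fail=0;  out {0}∪∅={0}
  n8('ddcd'): parent n7 fail=0; on 'd' 0 → fail=5;  out ∅∪∅=∅
  n9('ddcdd'): parent n8 fail=5; on 'd' 5 → fail=6;  out ∅∪∅=∅
  n10('ddcddc'): parent n9 fail=6; on 'c' 6 → fail=7;  out {1}∪∅={1}

Scan:
i=0 'b': node 0→1
i=1 'd': node 1→5 (fail-walked)
i=2 'd': node 5→6
i=3 'd': node 6→6 (fail-walked)
i=4 'a': node 6→0 (fail-walked)
i=5 'd': node 0→5
i=6 'd': node 5→6
i=7 'c': node 6→7
i=8 'd': node 7→8
i=9 'd': node 8→9
i=10 'c': node 9→10  ** P1@[5:10]
i=11 'b': node 10→1 (fail-walked)
i=12 'c': node 1→2
i=13 'a': node 2→3
i=14 'c': node 3→4  ** P0@[11:14]
i=15 'd': node 4→5 (fail-walked)
i=16 'd': node 5→6
i=17 'c': node 6→7
i=18 'd': node 7→8
i=19 'd': node 8→9
i=20 'c': node 9→10  ** P1@[15:20]
i=21 'a': node 10→0 (fail-walked)
i=22 'c': node 0→0
i=23 'b': node 0→1
i=24 'c': node 1→2
i=25 'a': node 2→3
i=26 'c': node 3→4  ** P0@[23:26]
i=27 'd': node 4→5 (fail-walked)
i=28 'd': node 5→6
i=29 'd': node 6→6 (fail-walked)
i=30 'd': node 6→6 (fail-walked)
i=31 'c': node 6→7
i=32 'd': node 7→8
i=33 'd': node 8→9
i=34 'c': node 9→10  ** P1@[29:34]
i=35 'b': node 10→1 (fail-walked)
i=36 'b': node 1→1 (fail-walked)
i=37 'c': node 1→2
i=38 'a': node 2→3
i=39 'c': node 3→4  ** P0@[36:39]
i=40 'b': node 4→1 (fail-walked)
i=41 'c': node 1→2
i=42 'a': node 2→3
i=43 'c': node 3→4  ** P0@[40:43]
i=44 'd': node 4→5 (fail-walked)

Matches: [[10,1],[14,0],[20,1],[26,0],[34,1],[39,0],[43,0]]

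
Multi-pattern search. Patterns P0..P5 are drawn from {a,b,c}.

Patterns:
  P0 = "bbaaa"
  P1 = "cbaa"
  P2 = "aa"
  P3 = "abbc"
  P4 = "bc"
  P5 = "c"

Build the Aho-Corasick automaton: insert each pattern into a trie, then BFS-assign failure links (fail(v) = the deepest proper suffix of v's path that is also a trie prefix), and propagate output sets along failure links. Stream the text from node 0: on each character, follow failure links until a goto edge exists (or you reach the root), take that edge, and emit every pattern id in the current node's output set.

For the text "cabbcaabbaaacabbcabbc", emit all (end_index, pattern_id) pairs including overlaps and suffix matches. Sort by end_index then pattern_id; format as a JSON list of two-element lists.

Build automaton:
Trie nodes:
  0='ε' goto a→10 b→1 c→6
  1='b' goto b→2 c→15
  2='bb' goto a→3
  3='bba' goto a→4
  4='bbaa' goto a→5
  5='bbaaa' goto ·  ←P0
  6='c' goto b→7  ←P5
  7='cb' goto a→8
  8='cba' goto a→9
  9='cbaa' goto ·  ←P1
  10='a' goto a→11 b→12
  11='aa' goto ·  ←P2
  12='ab' goto b→13
  13='abb' goto c→14
  14='abbc' goto ·  ←P3
  15='bc' goto ·  ←P4

Failure links (BFS by depth):
  fail(1) 'b': from fail(0)=0 chase 'b': 0 ⇒ 0;  out=∅∪out(0)=∅
  fail(6) 'c': from fail(0)=0 chase 'c': 0 ⇒ 0;  out={5}∪out(0)={5}
  fail(10) 'a': from fail(0)=0 chase 'a': 0 ⇒ 0;  out=∅∪out(0)=∅
  fail(2) 'bb': from fail(1)=0 chase 'b': 0 ⇒ 1;  out=∅∪out(1)=∅
  fail(7) 'cb': from fail(6)=0 chase 'b': 0 ⇒ 1;  out=∅∪out(1)=∅
  fail(11) 'aa': from fail(10)=0 chase 'a': 0 ⇒ 10;  out={2}∪out(10)={2}
  fail(12) 'ab': from fail(10)=0 chase 'b': 0 ⇒ 1;  out=∅∪out(1)=∅
  fail(15) 'bc': from fail(1)=0 chase 'c': 0 ⇒ 6;  out={4}∪out(6)={4,5}
  fail(3) 'bba': from fail(2)=1 chase 'a': 1→0 ⇒ 10;  out=∅∪out(10)=∅
  fail(8) 'cba': from fail(7)=1 chase 'a': 1→0 ⇒ 10;  out=∅∪out(10)=∅
  fail(13) 'abb': from fail(12)=1 chase 'b': 1 ⇒ 2;  out=∅∪out(2)=∅
  fail(4) 'bbaa': from fail(3)=10 chase 'a': 10 ⇒ 11;  out=∅∪out(11)={2}
  fail(9) 'cbaa': from fail(8)=10 chase 'a': 10 ⇒ 11;  out={1}∪out(11)={1,2}
  fail(14) 'abbc': from fail(13)=2 chase 'c': 2→1 ⇒ 15;  out={3}∪out(15)={3,4,5}
  fail(5) 'bbaaa': from fail(4)=11 chase 'a': 11→10 ⇒ 11;  out={0}∪out(11)={0,2}

Run:
pos 0 'c': at 6  ** P5@[0:0]
pos 1 'a': at 10 (via fail)
pos 2 'b': at 12
pos 3 'b': at 13
pos 4 'c': at 14  ** P3@[1:4],P4@[3:4],P5@[4:4]
pos 5 'a': at 10 (via fail)
pos 6 'a': at 11  ** P2@[5:6]
pos 7 'b': at 12 (via fail)
pos 8 'b': at 13
pos 9 'a': at 3 (via fail)
pos 10 'a': at 4  ** P2@[9:10]
pos 11 'a': at 5  ** P0@[7:11],P2@[10:11]
pos 12 'c': at 6 (via fail)  ** P5@[12:12]
pos 13 'a': at 10 (via fail)
pos 14 'b': at 12
pos 15 'b': at 13
pos 16 'c': at 14  ** P3@[13:16],P4@[15:16],P5@[16:16]
pos 17 'a': at 10 (via fail)
pos 18 'b': at 12
pos 19 'b': at 13
pos 20 'c': at 14  ** P3@[17:20],P4@[19:20],P5@[20:20]

Matches: [[0,5],[4,3],[4,4],[4,5],[6,2],[10,2],[11,0],[11,2],[12,5],[16,3],[16,4],[16,5],[20,3],[20,4],[20,5]]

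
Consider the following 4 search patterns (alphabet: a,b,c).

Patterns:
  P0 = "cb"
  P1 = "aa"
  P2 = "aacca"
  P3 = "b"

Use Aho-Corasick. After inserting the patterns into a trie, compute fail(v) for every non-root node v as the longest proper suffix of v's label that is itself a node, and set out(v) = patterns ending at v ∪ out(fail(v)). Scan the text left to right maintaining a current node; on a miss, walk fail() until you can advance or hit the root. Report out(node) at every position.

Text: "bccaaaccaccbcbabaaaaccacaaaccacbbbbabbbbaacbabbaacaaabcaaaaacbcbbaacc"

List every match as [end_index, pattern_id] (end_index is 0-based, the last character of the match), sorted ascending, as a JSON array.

Construct AC machine:
Trie (insert patterns):
  0='ε' goto a→3 b→8 c→1
  1='c' goto b→2
  2='cb' goto ·  ←P0
  3='a' goto a→4
  4='aa' goto c→5  ←P1
  5='aac' goto c→6
  6='aacc' goto a→7
  7='aacca' goto ·  ←P2
  8='b' goto ·  ←P3

BFS fail/out derivation:
  fail(1) 'c': from fail(0)=0 chase 'c': 0 ⇒ 0;  out=∅∪out(0)=∅
  fail(3) 'a': from fail(0)=0 chase 'a': 0 ⇒ 0;  out=∅∪out(0)=∅
  fail(8) 'b': from fail(0)=0 chase 'b': 0 ⇒ 0;  out={3}∪out(0)={3}
  fail(2) 'cb': from fail(1)=0 chase 'b': 0 ⇒ 8;  out={0}∪out(8)={0,3}
  fail(4) 'aa': from fail(3)=0 chase 'a': 0 ⇒ 3;  out={1}∪out(3)={1}
  fail(5) 'aac': from fail(4)=3 chase 'c': 3→0 ⇒ 1;  out=∅∪out(1)=∅
  fail(6) 'aacc': from fail(5)=1 chase 'c': 1→0 ⇒ 1;  out=∅∪out(1)=∅
  fail(7) 'aacca': from fail(6)=1 chase 'a': 1→0 ⇒ 3;  out={2}∪out(3)={2}

Scan:
i=0 'b': node 0→8  ** P3@[0:0]
i=1 'c': node 8→1 ·f
i=2 'c': node 1→1 ·f
i=3 'a': node 1→3 ·f
i=4 'a': node 3→4  ** P1@[3:4]
i=5 'a': node 4→4 ·f  ** P1@[4:5]
i=6 'c': node 4→5
i=7 'c': node 5→6
i=8 'a': node 6→7  ** P2@[4:8]
i=9 'c': node 7→1 ·f
i=10 'c': node 1→1 ·f
i=11 'b': node 1→2  ** P0@[10:11],P3@[11:11]
i=12 'c': node 2→1 ·f
i=13 'b': node 1→2  ** P0@[12:13],P3@[13:13]
i=14 'a': node 2→3 ·f
i=15 'b': node 3→8 ·f  ** P3@[15:15]
i=16 'a': node 8→3 ·f
i=17 'a': node 3→4  ** P1@[16:17]
i=18 'a': node 4→4 ·f  ** P1@[17:18]
i=19 'a': node 4→4 ·f  ** P1@[18:19]
i=20 'c': node 4→5
i=21 'c': node 5→6
i=22 'a': node 6→7  ** P2@[18:22]
i=23 'c': node 7→1 ·f
i=24 'a': node 1→3 ·f
i=25 'a': node 3→4  ** P1@[24:25]
i=26 'a': node 4→4 ·f  ** P1@[25:26]
i=27 'c': node 4→5
i=28 'c': node 5→6
i=29 'a': node 6→7  ** P2@[25:29]
i=30 'c': node 7→1 ·f
i=31 'b': node 1→2  ** P0@[30:31],P3@[31:31]
i=32 'b': node 2→8 ·f  ** P3@[32:32]
i=33 'b': node 8→8 ·f  ** P3@[33:33]
i=34 'b': node 8→8 ·f  ** P3@[34:34]
i=35 'a': node 8→3 ·f
i=36 'b': node 3→8 ·f  ** P3@[36:36]
i=37 'b': node 8→8 ·f  ** P3@[37:37]
i=38 'b': node 8→8 ·f  ** P3@[38:38]
i=39 'b': node 8→8 ·f  ** P3@[39:39]
i=40 'a': node 8→3 ·f
i=41 'a': node 3→4  ** P1@[40:41]
i=42 'c': node 4→5
i=43 'b': node 5→2 ·f  ** P0@[42:43],P3@[43:43]
i=44 'a': node 2→3 ·f
i=45 'b': node 3→8 ·f  ** P3@[45:45]
i=46 'b': node 8→8 ·f  ** P3@[46:46]
i=47 'a': node 8→3 ·f
i=48 'a': node 3→4  ** P1@[47:48]
i=49 'c': node 4→5
i=50 'a': node 5→3 ·f
i=51 'a': node 3→4  ** P1@[50:51]
i=52 'a': node 4→4 ·f  ** P1@[51:52]
i=53 'b': node 4→8 ·f  ** P3@[53:53]
i=54 'c': node 8→1 ·f
i=55 'a': node 1→3 ·f
i=56 'a': node 3→4  ** P1@[55:56]
i=57 'a': node 4→4 ·f  ** P1@[56:57]
i=58 'a': node 4→4 ·f  ** P1@[57:58]
i=59 'a': node 4→4 ·f  ** P1@[58:59]
i=60 'c': node 4→5
i=61 'b': node 5→2 ·f  ** P0@[60:61],P3@[61:61]
i=62 'c': node 2→1 ·f
i=63 'b': node 1→2  ** P0@[62:63],P3@[63:63]
i=64 'b': node 2→8 ·f  ** P3@[64:64]
i=65 'a': node 8→3 ·f
i=66 'a': node 3→4  ** P1@[65:66]
i=67 'c': node 4→5
i=68 'c': node 5→6

Matches: [[0,3],[4,1],[5,1],[8,2],[11,0],[11,3],[13,0],[13,3],[15,3],[17,1],[18,1],[19,1],[22,2],[25,1],[26,1],[29,2],[31,0],[31,3],[32,3],[33,3],[34,3],[36,3],[37,3],[38,3],[39,3],[41,1],[43,0],[43,3],[45,3],[46,3],[48,1],[51,1],[52,1],[53,3],[56,1],[57,1],[58,1],[59,1],[61,0],[61,3],[63,0],[63,3],[64,3],[66,1]]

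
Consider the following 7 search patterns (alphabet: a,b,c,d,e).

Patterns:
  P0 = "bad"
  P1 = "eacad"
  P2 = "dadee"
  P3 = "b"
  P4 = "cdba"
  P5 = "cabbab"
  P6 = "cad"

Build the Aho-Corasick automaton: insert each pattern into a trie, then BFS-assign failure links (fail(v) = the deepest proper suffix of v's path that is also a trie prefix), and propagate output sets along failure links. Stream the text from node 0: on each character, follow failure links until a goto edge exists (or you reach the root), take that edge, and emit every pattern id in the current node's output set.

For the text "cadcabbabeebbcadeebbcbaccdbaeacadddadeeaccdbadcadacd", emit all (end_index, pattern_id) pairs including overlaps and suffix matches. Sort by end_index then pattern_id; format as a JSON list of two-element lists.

Construct AC machine:
Trie (insert patterns):
  0='ε' goto b→1 c→14 d→9 e→4
  1='b' goto a→2  [P3 ends]
  2='ba' goto d→3
  3='bad' goto ·  [P0 ends]
  4='e' goto a→5
  5='ea' goto c→6
  6='eac' goto a→7
  7='eaca' goto d→8
  8='eacad' goto ·  [P1 ends]
  9='d' goto a→10
  10='da' goto d→11
  11='dad' goto e→12
  12='dade' goto e→13
  13='dadee' goto ·  [P2 ends]
  14='c' goto a→18 d→15
  15='cd' goto b→16
  16='cdb' goto a→17
  17='cdba' goto ·  [P4 ends]
  18='ca' goto b→19 d→23
  19='cab' goto b→20
  20='cabb' goto a→21
  21='cabba' goto b→22
  22='cabbab' goto ·  [P5 ends]
  23='cad' goto ·  [P6 ends]

Failure links (BFS by depth):
  fail(1) 'b': from fail(0)=0 chase 'b': 0 ⇒ 0;  out={3}∪out(0)={3}
  fail(4) 'e': from fail(0)=0 chase 'e': 0 ⇒ 0;  out=∅∪out(0)=∅
  fail(9) 'd': from fail(0)=0 chase 'd': 0 ⇒ 0;  out=∅∪out(0)=∅
  fail(14) 'c': from fail(0)=0 chase 'c': 0 ⇒ 0;  out=∅∪out(0)=∅
  fail(2) 'ba': from fail(1)=0 chase 'a': 0 ⇒ 0;  out=∅∪out(0)=∅
  fail(5) 'ea': from fail(4)=0 chase 'a': 0 ⇒ 0;  out=∅∪out(0)=∅
  fail(10) 'da': from fail(9)=0 chase 'a': 0 ⇒ 0;  out=∅∪out(0)=∅
  fail(15) 'cd': from fail(14)=0 chase 'd': 0 ⇒ 9;  out=∅∪out(9)=∅
  fail(18) 'ca': from fail(14)=0 chase 'a': 0 ⇒ 0;  out=∅∪out(0)=∅
  fail(3) 'bad': from fail(2)=0 chase 'd': 0 ⇒ 9;  out={0}∪out(9)={0}
  fail(6) 'eac': from fail(5)=0 chase 'c': 0 ⇒ 14;  out=∅∪out(14)=∅
  fail(11) 'dad': from fail(10)=0 chase 'd': 0 ⇒ 9;  out=∅∪out(9)=∅
  fail(16) 'cdb': from fail(15)=9 chase 'b': 9→0 ⇒ 1;  out=∅∪out(1)={3}
  fail(19) 'cab': from fail(18)=0 chase 'b': 0 ⇒ 1;  out=∅∪out(1)={3}
  fail(23) 'cad': from fail(18)=0 chase 'd': 0 ⇒ 9;  out={6}∪out(9)={6}
  fail(7) 'eaca': from fail(6)=14 chase 'a': 14 ⇒ 18;  out=∅∪out(18)=∅
  fail(12) 'dade': from fail(11)=9 chase 'e': 9→0 ⇒ 4;  out=∅∪out(4)=∅
  fail(17) 'cdba': from fail(16)=1 chase 'a': 1 ⇒ 2;  out={4}∪out(2)={4}
  fail(20) 'cabb': from fail(19)=1 chase 'b': 1→0 ⇒ 1;  out=∅∪out(1)={3}
  fail(8) 'eacad': from fail(7)=18 chase 'd': 18 ⇒ 23;  out={1}∪out(23)={1,6}
  fail(13) 'dadee': from fail(12)=4 chase 'e': 4→0 ⇒ 4;  out={2}∪out(4)={2}
  fail(21) 'cabba': from fail(20)=1 chase 'a': 1 ⇒ 2;  out=∅∪out(2)=∅
  fail(22) 'cabbab': from fail(21)=2 chase 'b': 2→0 ⇒ 1;  out={5}∪out(1)={3,5}

Run:
pos 0 'c': at 14
pos 1 'a': at 18
pos 2 'd': at 23  emit P6@[0:2]
pos 3 'c': at 14 ·f
pos 4 'a': at 18
pos 5 'b': at 19  emit P3@[5:5]
pos 6 'b': at 20  emit P3@[6:6]
pos 7 'a': at 21
pos 8 'b': at 22  emit P3@[8:8],P5@[3:8]
pos 9 'e': at 4 ·f
pos 10 'e': at 4 ·f
pos 11 'b': at 1 ·f  emit P3@[11:11]
pos 12 'b': at 1 ·f  emit P3@[12:12]
pos 13 'c': at 14 ·f
pos 14 'a': at 18
pos 15 'd': at 23  emit P6@[13:15]
pos 16 'e': at 4 ·f
pos 17 'e': at 4 ·f
pos 18 'b': at 1 ·f  emit P3@[18:18]
pos 19 'b': at 1 ·f  emit P3@[19:19]
pos 20 'c': at 14 ·f
pos 21 'b': at 1 ·f  emit P3@[21:21]
pos 22 'a': at 2
pos 23 'c': at 14 ·f
pos 24 'c': at 14 ·f
pos 25 'd': at 15
pos 26 'b': at 16  emit P3@[26:26]
pos 27 'a': at 17  emit P4@[24:27]
pos 28 'e': at 4 ·f
pos 29 'a': at 5
pos 30 'c': at 6
pos 31 'a': at 7
pos 32 'd': at 8  emit P1@[28:32],P6@[30:32]
pos 33 'd': at 9 ·f
pos 34 'd': at 9 ·f
pos 35 'a': at 10
pos 36 'd': at 11
pos 37 'e': at 12
pos 38 'e': at 13  emit P2@[34:38]
pos 39 'a': at 5 ·f
pos 40 'c': at 6
pos 41 'c': at 14 ·f
pos 42 'd': at 15
pos 43 'b': at 16  emit P3@[43:43]
pos 44 'a': at 17  emit P4@[41:44]
pos 45 'd': at 3 ·f  emit P0@[43:45]
pos 46 'c': at 14 ·f
pos 47 'a': at 18
pos 48 'd': at 23  emit P6@[46:48]
pos 49 'a': at 10 ·f
pos 50 'c': at 14 ·f
pos 51 'd': at 15

All matches (sorted): [[2,6],[5,3],[6,3],[8,3],[8,5],[11,3],[12,3],[15,6],[18,3],[19,3],[21,3],[26,3],[27,4],[32,1],[32,6],[38,2],[43,3],[44,4],[45,0],[48,6]]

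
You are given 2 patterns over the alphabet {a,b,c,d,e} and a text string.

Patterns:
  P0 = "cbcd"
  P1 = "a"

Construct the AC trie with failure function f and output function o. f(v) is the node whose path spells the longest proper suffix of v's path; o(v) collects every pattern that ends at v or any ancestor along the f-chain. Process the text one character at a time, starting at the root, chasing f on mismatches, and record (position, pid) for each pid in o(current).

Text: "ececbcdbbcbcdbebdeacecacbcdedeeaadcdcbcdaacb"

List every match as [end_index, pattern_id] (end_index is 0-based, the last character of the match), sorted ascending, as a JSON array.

Construct AC machine:
Trie (insert patterns):
  n0 'ε': a→5 c→1
  n1 'c': b→2
  n2 'cb': c→3
  n3 'cbc': d→4
  n4 'cbcd': ·  ←P0
  n5 'a': ·  ←P1

Failure links (BFS by depth):
  n1('c'): parent n0 fail=0; on 'c' 0 → fail=0;  out ∅∪∅=∅
  n5('a'): parent n0 fail=0; on 'a' 0 → fail=0;  out {1}∪∅={1}
  n2('cb'): parent n1 fail=0; on 'b' 0 → fail=0;  out ∅∪∅=∅
  n3('cbc'): parent n2 fail=0; on 'c' 0 → fail=1;  out ∅∪∅=∅
  n4('cbcd'): parent n3 fail=1; on 'd' 1→0 → fail=0;  out {0}∪∅={0}

Run:
pos 0 'e': at 0
pos 1 'c': at 1
pos 2 'e': at 0 (via fail)
pos 3 'c': at 1
pos 4 'b': at 2
pos 5 'c': at 3
pos 6 'd': at 4  → match P0@[3:6]
pos 7 'b': at 0 (via fail)
pos 8 'b': at 0
pos 9 'c': at 1
pos 10 'b': at 2
pos 11 'c': at 3
pos 12 'd': at 4  → match P0@[9:12]
pos 13 'b': at 0 (via fail)
pos 14 'e': at 0
pos 15 'b': at 0
pos 16 'd': at 0
pos 17 'e': at 0
pos 18 'a': at 5  → match P1@[18:18]
pos 19 'c': at 1 (via fail)
pos 20 'e': at 0 (via fail)
pos 21 'c': at 1
pos 22 'a': at 5 (via fail)  → match P1@[22:22]
pos 23 'c': at 1 (via fail)
pos 24 'b': at 2
pos 25 'c': at 3
pos 26 'd': at 4  → match P0@[23:26]
pos 27 'e': at 0 (via fail)
pos 28 'd': at 0
pos 29 'e': at 0
pos 30 'e': at 0
pos 31 'a': at 5  → match P1@[31:31]
pos 32 'a': at 5 (via fail)  → match P1@[32:32]
pos 33 'd': at 0 (via fail)
pos 34 'c': at 1
pos 35 'd': at 0 (via fail)
pos 36 'c': at 1
pos 37 'b': at 2
pos 38 'c': at 3
pos 39 'd': at 4  → match P0@[36:39]
pos 40 'a': at 5 (via fail)  → match P1@[40:40]
pos 41 'a': at 5 (via fail)  → match P1@[41:41]
pos 42 'c': at 1 (via fail)
pos 43 'b': at 2

Result: [[6,0],[12,0],[18,1],[22,1],[26,0],[31,1],[32,1],[39,0],[40,1],[41,1]]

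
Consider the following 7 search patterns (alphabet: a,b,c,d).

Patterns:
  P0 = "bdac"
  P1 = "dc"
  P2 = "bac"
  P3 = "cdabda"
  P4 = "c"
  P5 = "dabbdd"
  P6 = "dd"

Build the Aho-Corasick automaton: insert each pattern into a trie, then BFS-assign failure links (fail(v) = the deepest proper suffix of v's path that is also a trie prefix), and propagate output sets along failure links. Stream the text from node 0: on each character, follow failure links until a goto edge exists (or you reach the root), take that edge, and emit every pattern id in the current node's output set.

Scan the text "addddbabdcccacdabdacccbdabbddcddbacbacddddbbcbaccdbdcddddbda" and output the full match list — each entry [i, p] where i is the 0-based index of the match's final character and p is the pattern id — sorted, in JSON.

Construct AC machine:
Trie (insert patterns):
  n0 'ε': b→1 c→9 d→5
  n1 'b': a→7 d→2
  n2 'bd': a→3
  n3 'bda': c→4
  n4 'bdac': ·  [P0 ends]
  n5 'd': a→15 c→6 d→20
  n6 'dc': ·  [P1 ends]
  n7 'ba': c→8
  n8 'bac': ·  [P2 ends]
  n9 'c': d→10  [P4 ends]
  n10 'cd': a→11
  n11 'cda': b→12
  n12 'cdab': d→13
  n13 'cdabd': a→14
  n14 'cdabda': ·  [P3 ends]
  n15 'da': b→16
  n16 'dab': b→17
  n17 'dabb': d→18
  n18 'dabbd': d→19
  n19 'dabbdd': ·  [P5 ends]
  n20 'dd': ·  [P6 ends]

BFS fail/out derivation:
  fail(1) 'b': from fail(0)=0 chase 'b': 0 ⇒ 0;  out=∅∪out(0)=∅
  fail(5) 'd': from fail(0)=0 chase 'd': 0 ⇒ 0;  out=∅∪out(0)=∅
  fail(9) 'c': from fail(0)=0 chase 'c': 0 ⇒ 0;  out={4}∪out(0)={4}
  fail(2) 'bd': from fail(1)=0 chase 'd': 0 ⇒ 5;  out=∅∪out(5)=∅
  fail(6) 'dc': from fail(5)=0 chase 'c': 0 ⇒ 9;  out={1}∪out(9)={1,4}
  fail(7) 'ba': from fail(1)=0 chase 'a': 0 ⇒ 0;  out=∅∪out(0)=∅
  fail(10) 'cd': from fail(9)=0 chase 'd': 0 ⇒ 5;  out=∅∪out(5)=∅
  fail(15) 'da': from fail(5)=0 chase 'a': 0 ⇒ 0;  out=∅∪out(0)=∅
  fail(20) 'dd': from fail(5)=0 chase 'd': 0 ⇒ 5;  out={6}∪out(5)={6}
  fail(3) 'bda': from fail(2)=5 chase 'a': 5 ⇒ 15;  out=∅∪out(15)=∅
  fail(8) 'bac': from fail(7)=0 chase 'c': 0 ⇒ 9;  out={2}∪out(9)={2,4}
  fail(11) 'cda': from fail(10)=5 chase 'a': 5 ⇒ 15;  out=∅∪out(15)=∅
  fail(16) 'dab': from fail(15)=0 chase 'b': 0 ⇒ 1;  out=∅∪out(1)=∅
  fail(4) 'bdac': from fail(3)=15 chase 'c': 15→0 ⇒ 9;  out={0}∪out(9)={0,4}
  fail(12) 'cdab': from fail(11)=15 chase 'b': 15 ⇒ 16;  out=∅∪out(16)=∅
  fail(17) 'dabb': from fail(16)=1 chase 'b': 1→0 ⇒ 1;  out=∅∪out(1)=∅
  fail(13) 'cdabd': from fail(12)=16 chase 'd': 16→1 ⇒ 2;  out=∅∪out(2)=∅
  fail(18) 'dabbd': from fail(17)=1 chase 'd': 1 ⇒ 2;  out=∅∪out(2)=∅
  fail(14) 'cdabda': from fail(13)=2 chase 'a': 2 ⇒ 3;  out={3}∪out(3)={3}
  fail(19) 'dabbdd': from fail(18)=2 chase 'd': 2→5 ⇒ 20;  out={5}∪out(20)={5,6}

Scan:
[0] read 'a'  n0⇒n0
[1] read 'd'  n0⇒n5
[2] read 'd'  n5⇒n20  → match P6@[1:2]
[3] read 'd'  n20⇒n20 (fail-walked)  → match P6@[2:3]
[4] read 'd'  n20⇒n20 (fail-walked)  → match P6@[3:4]
[5] read 'b'  n20⇒n1 (fail-walked)
[6] read 'a'  n1⇒n7
[7] read 'b'  n7⇒n1 (fail-walked)
[8] read 'd'  n1⇒n2
[9] read 'c'  n2⇒n6 (fail-walked)  → match P1@[8:9],P4@[9:9]
[10] read 'c'  n6⇒n9 (fail-walked)  → match P4@[10:10]
[11] read 'c'  n9⇒n9 (fail-walked)  → match P4@[11:11]
[12] read 'a'  n9⇒n0 (fail-walked)
[13] read 'c'  n0⇒n9  → match P4@[13:13]
[14] read 'd'  n9⇒n10
[15] read 'a'  n10⇒n11
[16] read 'b'  n11⇒n12
[17] read 'd'  n12⇒n13
[18] read 'a'  n13⇒n14  → match P3@[13:18]
[19] read 'c'  n14⇒n4 (fail-walked)  → match P0@[16:19],P4@[19:19]
[20] read 'c'  n4⇒n9 (fail-walked)  → match P4@[20:20]
[21] read 'c'  n9⇒n9 (fail-walked)  → match P4@[21:21]
[22] read 'b'  n9⇒n1 (fail-walked)
[23] read 'd'  n1⇒n2
[24] read 'a'  n2⇒n3
[25] read 'b'  n3⇒n16 (fail-walked)
[26] read 'b'  n16⇒n17
[27] read 'd'  n17⇒n18
[28] read 'd'  n18⇒n19  → match P5@[23:28],P6@[27:28]
[29] read 'c'  n19⇒n6 (fail-walked)  → match P1@[28:29],P4@[29:29]
[30] read 'd'  n6⇒n10 (fail-walked)
[31] read 'd'  n10⇒n20 (fail-walked)  → match P6@[30:31]
[32] read 'b'  n20⇒n1 (fail-walked)
[33] read 'a'  n1⇒n7
[34] read 'c'  n7⇒n8  → match P2@[32:34],P4@[34:34]
[35] read 'b'  n8⇒n1 (fail-walked)
[36] read 'a'  n1⇒n7
[37] read 'c'  n7⇒n8  → match P2@[35:37],P4@[37:37]
[38] read 'd'  n8⇒n10 (fail-walked)
[39] read 'd'  n10⇒n20 (fail-walked)  → match P6@[38:39]
[40] read 'd'  n20⇒n20 (fail-walked)  → match P6@[39:40]
[41] read 'd'  n20⇒n20 (fail-walked)  → match P6@[40:41]
[42] read 'b'  n20⇒n1 (fail-walked)
[43] read 'b'  n1⇒n1 (fail-walked)
[44] read 'c'  n1⇒n9 (fail-walked)  → match P4@[44:44]
[45] read 'b'  n9⇒n1 (fail-walked)
[46] read 'a'  n1⇒n7
[47] read 'c'  n7⇒n8  → match P2@[45:47],P4@[47:47]
[48] read 'c'  n8⇒n9 (fail-walked)  → match P4@[48:48]
[49] read 'd'  n9⇒n10
[50] read 'b'  n10⇒n1 (fail-walked)
[51] read 'd'  n1⇒n2
[52] read 'c'  n2⇒n6 (fail-walked)  → match P1@[51:52],P4@[52:52]
[53] read 'd'  n6⇒n10 (fail-walked)
[54] read 'd'  n10⇒n20 (fail-walked)  → match P6@[53:54]
[55] read 'd'  n20⇒n20 (fail-walked)  → match P6@[54:55]
[56] read 'd'  n20⇒n20 (fail-walked)  → match P6@[55:56]
[57] read 'b'  n20⇒n1 (fail-walked)
[58] read 'd'  n1⇒n2
[59] read 'a'  n2⇒n3

Result: [[2,6],[3,6],[4,6],[9,1],[9,4],[10,4],[11,4],[13,4],[18,3],[19,0],[19,4],[20,4],[21,4],[28,5],[28,6],[29,1],[29,4],[31,6],[34,2],[34,4],[37,2],[37,4],[39,6],[40,6],[41,6],[44,4],[47,2],[47,4],[48,4],[52,1],[52,4],[54,6],[55,6],[56,6]]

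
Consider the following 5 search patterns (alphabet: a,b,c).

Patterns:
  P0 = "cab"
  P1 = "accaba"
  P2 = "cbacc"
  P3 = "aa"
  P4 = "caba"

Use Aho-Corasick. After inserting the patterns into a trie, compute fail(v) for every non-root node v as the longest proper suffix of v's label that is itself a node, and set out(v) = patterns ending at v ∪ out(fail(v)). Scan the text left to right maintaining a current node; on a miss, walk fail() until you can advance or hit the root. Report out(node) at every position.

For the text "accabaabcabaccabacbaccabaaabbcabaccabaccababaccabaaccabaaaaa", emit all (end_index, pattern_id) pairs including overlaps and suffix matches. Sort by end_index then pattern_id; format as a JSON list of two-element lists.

Build:
Trie (insert patterns):
  0='ε' goto a→4 c→1
  1='c' goto a→2 b→10
  2='ca' goto b→3
  3='cab' goto a→15  [P0 ends]
  4='a' goto a→14 c→5
  5='ac' goto c→6
  6='acc' goto a→7
  7='acca' goto b→8
  8='accab' goto a→9
  9='accaba' goto ·  [P1 ends]
  10='cb' goto a→11
  11='cba' goto c→12
  12='cbac' goto c→13
  13='cbacc' goto ·  [P2 ends]
  14='aa' goto ·  [P3 ends]
  15='caba' goto ·  [P4 ends]

Failure links (BFS by depth):
  n1('c'): parent n0 fail=0; on 'c' 0 → fail=0;  out ∅∪∅=∅
  n4('a'): parent n0 fail=0; on 'a' 0 → fail=0;  out ∅∪∅=∅
  n2('ca'): parent n1 fail=0; on 'a' 0 → fail=4;  out ∅∪∅=∅
  n5('ac'): parent n4 fail=0; on 'c' 0 → fail=1;  out ∅∪∅=∅
  n10('cb'): parent n1 fail=0; on 'b' 0 → fail=0;  out ∅∪∅=∅
  n14('aa'): parent n4 fail=0; on 'a' 0 → fail=4;  out {3}∪∅={3}
  n3('cab'): parent n2 fail=4; on 'b' 4→0 → fail=0;  out {0}∪∅={0}
  n6('acc'): parent n5 fail=1; on 'c' 1→0 → fail=1;  out ∅∪∅=∅
  n11('cba'): parent n10 fail=0; on 'a' 0 → fail=4;  out ∅∪∅=∅
  n7('acca'): parent n6 fail=1; on 'a' 1 → fail=2;  out ∅∪∅=∅
  n12('cbac'): parent n11 fail=4; on 'c' 4 → fail=5;  out ∅∪∅=∅
  n15('caba'): parent n3 fail=0; on 'a' 0 → fail=4;  out {4}∪∅={4}
  n8('accab'): parent n7 fail=2; on 'b' 2 → fail=3;  out ∅∪{0}={0}
  n13('cbacc'): parent n12 fail=5; on 'c' 5 → fail=6;  out {2}∪∅={2}
  n9('accaba'): parent n8 fail=3; on 'a' 3 → fail=15;  out {1}∪{4}={1,4}

Text stream:
pos 0 'a': at 4
pos 1 'c': at 5
pos 2 'c': at 6
pos 3 'a': at 7
pos 4 'b': at 8  ** P0@[2:4]
pos 5 'a': at 9  ** P1@[0:5],P4@[2:5]
pos 6 'a': at 14 (fail-walked)  ** P3@[5:6]
pos 7 'b': at 0 (fail-walked)
pos 8 'c': at 1
pos 9 'a': at 2
pos 10 'b': at 3  ** P0@[8:10]
pos 11 'a': at 15  ** P4@[8:11]
pos 12 'c': at 5 (fail-walked)
pos 13 'c': at 6
pos 14 'a': at 7
pos 15 'b': at 8  ** P0@[13:15]
pos 16 'a': at 9  ** P1@[11:16],P4@[13:16]
pos 17 'c': at 5 (fail-walked)
pos 18 'b': at 10 (fail-walked)
pos 19 'a': at 11
pos 20 'c': at 12
pos 21 'c': at 13  ** P2@[17:21]
pos 22 'a': at 7 (fail-walked)
pos 23 'b': at 8  ** P0@[21:23]
pos 24 'a': at 9  ** P1@[19:24],P4@[21:24]
pos 25 'a': at 14 (fail-walked)  ** P3@[24:25]
pos 26 'a': at 14 (fail-walked)  ** P3@[25:26]
pos 27 'b': at 0 (fail-walked)
pos 28 'b': at 0
pos 29 'c': at 1
pos 30 'a': at 2
pos 31 'b': at 3  ** P0@[29:31]
pos 32 'a': at 15  ** P4@[29:32]
pos 33 'c': at 5 (fail-walked)
pos 34 'c': at 6
pos 35 'a': at 7
pos 36 'b': at 8  ** P0@[34:36]
pos 37 'a': at 9  ** P1@[32:37],P4@[34:37]
pos 38 'c': at 5 (fail-walked)
pos 39 'c': at 6
pos 40 'a': at 7
pos 41 'b': at 8  ** P0@[39:41]
pos 42 'a': at 9  ** P1@[37:42],P4@[39:42]
pos 43 'b': at 0 (fail-walked)
pos 44 'a': at 4
pos 45 'c': at 5
pos 46 'c': at 6
pos 47 'a': at 7
pos 48 'b': at 8  ** P0@[46:48]
pos 49 'a': at 9  ** P1@[44:49],P4@[46:49]
pos 50 'a': at 14 (fail-walked)  ** P3@[49:50]
pos 51 'c': at 5 (fail-walked)
pos 52 'c': at 6
pos 53 'a': at 7
pos 54 'b': at 8  ** P0@[52:54]
pos 55 'a': at 9  ** P1@[50:55],P4@[52:55]
pos 56 'a': at 14 (fail-walked)  ** P3@[55:56]
pos 57 'a': at 14 (fail-walked)  ** P3@[56:57]
pos 58 'a': at 14 (fail-walked)  ** P3@[57:58]
pos 59 'a': at 14 (fail-walked)  ** P3@[58:59]

Matches: [[4,0],[5,1],[5,4],[6,3],[10,0],[11,4],[15,0],[16,1],[16,4],[21,2],[23,0],[24,1],[24,4],[25,3],[26,3],[31,0],[32,4],[36,0],[37,1],[37,4],[41,0],[42,1],[42,4],[48,0],[49,1],[49,4],[50,3],[54,0],[55,1],[55,4],[56,3],[57,3],[58,3],[59,3]]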